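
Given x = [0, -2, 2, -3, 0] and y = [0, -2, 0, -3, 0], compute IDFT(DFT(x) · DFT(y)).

(x ⊛ y)[n] = Σ(m=0 to 4) x[m] · y[(n-m) mod 5]

Computing each output sample:
(x ⊛ y)[0] = -6
(x ⊛ y)[1] = 9
(x ⊛ y)[2] = 4
(x ⊛ y)[3] = -4
(x ⊛ y)[4] = 12

x ⊛ y = [-6, 9, 4, -4, 12]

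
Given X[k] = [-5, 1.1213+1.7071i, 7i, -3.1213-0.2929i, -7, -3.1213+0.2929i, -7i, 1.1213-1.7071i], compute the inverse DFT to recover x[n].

x[n] = (1/8) Σ(k=0 to 7) X[k] · e^(2πikn/8)

Computing each x[n]:
x[0] = -2
x[1] = -1
x[2] = -2
x[3] = 1
x[4] = -1
x[5] = -2
x[6] = -1
x[7] = 3

x = [-2, -1, -2, 1, -1, -2, -1, 3]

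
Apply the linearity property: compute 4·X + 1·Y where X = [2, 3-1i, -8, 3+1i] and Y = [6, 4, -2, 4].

By linearity: DFT(4x + 1y) = 4·DFT(x) + 1·DFT(y)
= 4·[2, 3-1i, -8, 3+1i] + 1·[6, 4, -2, 4]

Computing element-wise:
Z[0] = 4·(2) + 1·(6) = 14
Z[1] = 4·(3-1i) + 1·(4) = 16-4i
Z[2] = 4·(-8) + 1·(-2) = -34
Z[3] = 4·(3+1i) + 1·(4) = 16+4i

DFT(4x + 1y) = 4·X + 1·Y = [14, 16-4i, -34, 16+4i]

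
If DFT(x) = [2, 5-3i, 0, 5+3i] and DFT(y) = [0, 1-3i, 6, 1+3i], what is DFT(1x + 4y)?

By linearity: DFT(1x + 4y) = 1·DFT(x) + 4·DFT(y)
= 1·[2, 5-3i, 0, 5+3i] + 4·[0, 1-3i, 6, 1+3i]

Computing element-wise:
Z[0] = 1·(2) + 4·(0) = 2
Z[1] = 1·(5-3i) + 4·(1-3i) = 9-15i
Z[2] = 1·(0) + 4·(6) = 24
Z[3] = 1·(5+3i) + 4·(1+3i) = 9+15i

DFT(1x + 4y) = 1·X + 4·Y = [2, 9-15i, 24, 9+15i]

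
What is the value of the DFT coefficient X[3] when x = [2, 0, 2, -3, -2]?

X[3] = Σ(n=0 to 4) x[n] · ω_5^(3n) where ω_5 = e^(-2πi/5)
= (2)·ω_5^0 + (0)·ω_5^3 + (2)·ω_5^6 + (-3)·ω_5^9 + (-2)·ω_5^12

X[3] = 3.3090-3.5797i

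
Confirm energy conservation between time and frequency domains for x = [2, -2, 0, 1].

Time domain:
Σ|x[n]|² = |2|² + |-2|² + |0|² + |1|² = 9.0000

Frequency domain:
(1/4)Σ|X[k]|² = (1/4)(|1|² + |2+3i|² + |3|² + |2-3i|²) = (1/4)·36.0000 = 9.0000

Both sides agree, confirming Parseval's theorem.

Σ|x[n]|² = (1/N)Σ|X[k]|² = 9.0000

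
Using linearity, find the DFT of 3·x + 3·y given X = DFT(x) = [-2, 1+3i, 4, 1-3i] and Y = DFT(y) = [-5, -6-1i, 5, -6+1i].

By linearity: DFT(3x + 3y) = 3·DFT(x) + 3·DFT(y)
= 3·[-2, 1+3i, 4, 1-3i] + 3·[-5, -6-1i, 5, -6+1i]

Computing element-wise:
Z[0] = 3·(-2) + 3·(-5) = -21
Z[1] = 3·(1+3i) + 3·(-6-1i) = -15+6i
Z[2] = 3·(4) + 3·(5) = 27
Z[3] = 3·(1-3i) + 3·(-6+1i) = -15-6i

DFT(3x + 3y) = 3·X + 3·Y = [-21, -15+6i, 27, -15-6i]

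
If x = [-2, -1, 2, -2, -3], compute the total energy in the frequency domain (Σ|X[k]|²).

Parseval: Σ|x[n]|² = (1/N)Σ|X[k]|², so Σ|X[k]|² = N·Σ|x[n]|² = 5·22.0000

Σ|X[k]|² = N·Σ|x[n]|² = 5·22.0000 = 110.0000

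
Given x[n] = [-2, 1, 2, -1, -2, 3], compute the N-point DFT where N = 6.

X[k] = Σ(n=0 to 5) x[n] · ω_6^(nk)
where ω_6 = e^(-2πi/6)

Computing each X[k]:
X[0] = 1
X[1] = 1.0000-1.7321i
X[2] = -5.0000+5.1962i
X[3] = -5
X[4] = -5.0000-5.1962i
X[5] = 1.0000+1.7321i

X = [1, 1.0000-1.7321i, -5.0000+5.1962i, -5, -5.0000-5.1962i, 1.0000+1.7321i]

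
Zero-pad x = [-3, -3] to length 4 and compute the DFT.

Original 2-point DFT: [-6, 0]
Zero-padded 4-point DFT provides frequency interpolation.

DFT_4([x, 0, ...]) = [-6, -3+3i, 0, -3-3i]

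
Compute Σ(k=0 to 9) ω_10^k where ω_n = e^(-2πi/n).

Sum of all nth roots of unity equals 0 for n > 1 (geometric series with r ≠ 1).

0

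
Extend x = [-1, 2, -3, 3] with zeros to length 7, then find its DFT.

Original 4-point DFT: [1, 2+1i, -9, 2-1i]
Zero-padded 7-point DFT provides frequency interpolation.

DFT_7([x, 0, ...]) = [1, -1.7884+0.0595i, 3.1283-0.9060i, -5.3400-6.1380i, -5.3400+6.1380i, 3.1283+0.9060i, -1.7884-0.0595i]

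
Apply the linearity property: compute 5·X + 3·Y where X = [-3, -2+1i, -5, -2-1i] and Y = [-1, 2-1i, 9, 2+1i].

By linearity: DFT(5x + 3y) = 5·DFT(x) + 3·DFT(y)
= 5·[-3, -2+1i, -5, -2-1i] + 3·[-1, 2-1i, 9, 2+1i]

Computing element-wise:
Z[0] = 5·(-3) + 3·(-1) = -18
Z[1] = 5·(-2+1i) + 3·(2-1i) = -4+2i
Z[2] = 5·(-5) + 3·(9) = 2
Z[3] = 5·(-2-1i) + 3·(2+1i) = -4-2i

DFT(5x + 3y) = 5·X + 3·Y = [-18, -4+2i, 2, -4-2i]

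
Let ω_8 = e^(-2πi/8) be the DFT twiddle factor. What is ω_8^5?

ω_8^5 = e^(-2πi·5/8)
= cos(-2π·5/8) + i·sin(-2π·5/8)
= cos(-10π/8) + i·sin(-10π/8)

ω_8^5 = cos(-10π/8) + i·sin(-10π/8) = -0.7071+0.7071i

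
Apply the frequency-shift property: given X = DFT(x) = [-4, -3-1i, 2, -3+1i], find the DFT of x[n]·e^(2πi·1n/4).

Modulation property: DFT(ω_4^(-1n)·x[n]) = X[(k-1) mod 4], so circularly shift X by 1 positions.

X[k-1] = [-3+1i, -4, -3-1i, 2]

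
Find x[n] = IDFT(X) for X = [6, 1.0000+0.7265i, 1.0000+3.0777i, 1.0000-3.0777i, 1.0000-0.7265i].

x[n] = (1/5) Σ(k=0 to 4) X[k] · e^(2πikn/5)

Computing each x[n]:
x[0] = 2
x[1] = 0
x[2] = 2
x[3] = 0
x[4] = 2

x = [2, 0, 2, 0, 2]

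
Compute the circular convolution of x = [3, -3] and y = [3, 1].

(x ⊛ y)[n] = Σ(m=0 to 1) x[m] · y[(n-m) mod 2]

Computing each output sample:
(x ⊛ y)[0] = 6
(x ⊛ y)[1] = -6

x ⊛ y = [6, -6]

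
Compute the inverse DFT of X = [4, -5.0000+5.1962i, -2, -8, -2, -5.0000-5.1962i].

x[n] = (1/6) Σ(k=0 to 5) X[k] · e^(2πikn/6)

Computing each x[n]:
x[0] = -3
x[1] = 0
x[2] = -1
x[3] = 3
x[4] = 2
x[5] = 3

x = [-3, 0, -1, 3, 2, 3]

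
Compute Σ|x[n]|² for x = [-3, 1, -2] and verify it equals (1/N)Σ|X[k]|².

Time domain:
Σ|x[n]|² = |-3|² + |1|² + |-2|² = 14.0000

Frequency domain:
(1/3)Σ|X[k]|² = (1/3)(|-4|² + |-2.5000-2.5981i|² + |-2.5000+2.5981i|²) = (1/3)·42.0000 = 14.0000

Both sides agree, confirming Parseval's theorem.

Σ|x[n]|² = (1/N)Σ|X[k]|² = 14.0000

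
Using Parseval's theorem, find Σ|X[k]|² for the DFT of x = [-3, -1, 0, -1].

Parseval: Σ|x[n]|² = (1/N)Σ|X[k]|², so Σ|X[k]|² = N·Σ|x[n]|² = 4·11.0000

Σ|X[k]|² = N·Σ|x[n]|² = 4·11.0000 = 44.0000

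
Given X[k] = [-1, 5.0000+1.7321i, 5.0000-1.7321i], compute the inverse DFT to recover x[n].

x[n] = (1/3) Σ(k=0 to 2) X[k] · e^(2πikn/3)

Computing each x[n]:
x[0] = 3
x[1] = -3
x[2] = -1

x = [3, -3, -1]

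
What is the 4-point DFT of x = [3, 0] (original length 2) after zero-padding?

Original 2-point DFT: [3, 3]
Zero-padded 4-point DFT provides frequency interpolation.

DFT_4([x, 0, ...]) = [3, 3, 3, 3]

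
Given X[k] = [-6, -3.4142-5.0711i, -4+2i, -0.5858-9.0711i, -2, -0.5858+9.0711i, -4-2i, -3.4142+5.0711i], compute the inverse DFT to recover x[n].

x[n] = (1/8) Σ(k=0 to 7) X[k] · e^(2πikn/8)

Computing each x[n]:
x[0] = -3
x[1] = 1
x[2] = -1
x[3] = 3
x[4] = -1
x[5] = -3
x[6] = 1
x[7] = -3

x = [-3, 1, -1, 3, -1, -3, 1, -3]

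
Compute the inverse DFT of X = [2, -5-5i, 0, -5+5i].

x[n] = (1/4) Σ(k=0 to 3) X[k] · e^(2πikn/4)

Computing each x[n]:
x[0] = -2
x[1] = 3
x[2] = 3
x[3] = -2

x = [-2, 3, 3, -2]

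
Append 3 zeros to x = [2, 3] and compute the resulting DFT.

Original 2-point DFT: [5, -1]
Zero-padded 5-point DFT provides frequency interpolation.

DFT_5([x, 0, ...]) = [5, 2.9271-2.8532i, -0.4271-1.7634i, -0.4271+1.7634i, 2.9271+2.8532i]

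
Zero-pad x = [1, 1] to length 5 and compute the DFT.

Original 2-point DFT: [2, 0]
Zero-padded 5-point DFT provides frequency interpolation.

DFT_5([x, 0, ...]) = [2, 1.3090-0.9511i, 0.1910-0.5878i, 0.1910+0.5878i, 1.3090+0.9511i]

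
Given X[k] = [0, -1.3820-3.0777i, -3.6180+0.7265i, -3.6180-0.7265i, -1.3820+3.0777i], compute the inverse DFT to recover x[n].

x[n] = (1/5) Σ(k=0 to 4) X[k] · e^(2πikn/5)

Computing each x[n]:
x[0] = -2
x[1] = 2
x[2] = 1
x[3] = -1
x[4] = 0

x = [-2, 2, 1, -1, 0]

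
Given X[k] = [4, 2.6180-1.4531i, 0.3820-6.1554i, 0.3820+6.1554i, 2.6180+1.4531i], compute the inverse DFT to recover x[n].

x[n] = (1/5) Σ(k=0 to 4) X[k] · e^(2πikn/5)

Computing each x[n]:
x[0] = 2
x[1] = 3
x[2] = -2
x[3] = 2
x[4] = -1

x = [2, 3, -2, 2, -1]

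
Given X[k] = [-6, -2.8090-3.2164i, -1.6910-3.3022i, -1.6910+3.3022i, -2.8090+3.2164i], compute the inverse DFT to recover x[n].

x[n] = (1/5) Σ(k=0 to 4) X[k] · e^(2πikn/5)

Computing each x[n]:
x[0] = -3
x[1] = 1
x[2] = -1
x[3] = 0
x[4] = -3

x = [-3, 1, -1, 0, -3]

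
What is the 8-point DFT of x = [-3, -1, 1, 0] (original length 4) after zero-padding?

Original 4-point DFT: [-3, -4+1i, -1, -4-1i]
Zero-padded 8-point DFT provides frequency interpolation.

DFT_8([x, 0, ...]) = [-3, -3.7071-0.2929i, -4+1i, -2.2929+1.7071i, -1, -2.2929-1.7071i, -4-1i, -3.7071+0.2929i]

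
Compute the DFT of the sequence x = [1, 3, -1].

X[k] = Σ(n=0 to 2) x[n] · ω_3^(nk)
where ω_3 = e^(-2πi/3)

Computing each X[k]:
X[0] = 3
X[1] = -3.4641i
X[2] = 3.4641i

X = [3, -3.4641i, 3.4641i]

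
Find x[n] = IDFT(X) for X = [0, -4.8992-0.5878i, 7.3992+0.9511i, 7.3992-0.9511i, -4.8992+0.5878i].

x[n] = (1/5) Σ(k=0 to 4) X[k] · e^(2πikn/5)

Computing each x[n]:
x[0] = 1
x[1] = -3
x[2] = 3
x[3] = 2
x[4] = -3

x = [1, -3, 3, 2, -3]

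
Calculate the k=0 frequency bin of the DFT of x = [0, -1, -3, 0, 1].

X[0] = Σ(n=0 to 4) x[n] · ω_5^0 = Σ x[n]
= (0) + (-1) + (-3) + (0) + (1)

X[0] = -3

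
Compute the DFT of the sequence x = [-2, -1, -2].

X[k] = Σ(n=0 to 2) x[n] · ω_3^(nk)
where ω_3 = e^(-2πi/3)

Computing each X[k]:
X[0] = -5
X[1] = -0.5000-0.8660i
X[2] = -0.5000+0.8660i

X = [-5, -0.5000-0.8660i, -0.5000+0.8660i]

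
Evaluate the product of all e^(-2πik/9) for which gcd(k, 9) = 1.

The primitive 9th roots of unity are ω_9^k for k coprime to 9: k ∈ {1, 2, 4, 5, 7, 8}
Their product equals the constant term of the cyclotomic polynomial Φ_9(x) up to sign.
For n ≥ 3, the product of all primitive nth roots of unity is 1. (For n=1 it is 1; for n=2 it is -1.)

1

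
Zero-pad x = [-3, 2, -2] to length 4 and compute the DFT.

Original 3-point DFT: [-3, -3.0000-3.4641i, -3.0000+3.4641i]
Zero-padded 4-point DFT provides frequency interpolation.

DFT_4([x, 0, ...]) = [-3, -1-2i, -7, -1+2i]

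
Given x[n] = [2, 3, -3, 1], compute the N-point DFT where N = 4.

X[k] = Σ(n=0 to 3) x[n] · ω_4^(nk)
where ω_4 = e^(-2πi/4)

Computing each X[k]:
X[0] = 3
X[1] = 5-2i
X[2] = -5
X[3] = 5+2i

X = [3, 5-2i, -5, 5+2i]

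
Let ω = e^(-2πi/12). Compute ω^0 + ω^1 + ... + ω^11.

Sum of all nth roots of unity equals 0 for n > 1 (geometric series with r ≠ 1).

0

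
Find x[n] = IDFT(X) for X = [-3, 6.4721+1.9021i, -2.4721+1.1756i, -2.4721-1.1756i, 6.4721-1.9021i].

x[n] = (1/5) Σ(k=0 to 4) X[k] · e^(2πikn/5)

Computing each x[n]:
x[0] = 1
x[1] = 0
x[2] = -3
x[3] = -3
x[4] = 2

x = [1, 0, -3, -3, 2]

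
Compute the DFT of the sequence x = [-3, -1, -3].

X[k] = Σ(n=0 to 2) x[n] · ω_3^(nk)
where ω_3 = e^(-2πi/3)

Computing each X[k]:
X[0] = -7
X[1] = -1.0000-1.7321i
X[2] = -1.0000+1.7321i

X = [-7, -1.0000-1.7321i, -1.0000+1.7321i]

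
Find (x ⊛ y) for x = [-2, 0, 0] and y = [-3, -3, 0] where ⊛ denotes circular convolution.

(x ⊛ y)[n] = Σ(m=0 to 2) x[m] · y[(n-m) mod 3]

Computing each output sample:
(x ⊛ y)[0] = 6
(x ⊛ y)[1] = 6
(x ⊛ y)[2] = 0

x ⊛ y = [6, 6, 0]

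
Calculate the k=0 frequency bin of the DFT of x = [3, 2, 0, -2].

X[0] = Σ(n=0 to 3) x[n] · ω_4^0 = Σ x[n]
= (3) + (2) + (0) + (-2)

X[0] = 3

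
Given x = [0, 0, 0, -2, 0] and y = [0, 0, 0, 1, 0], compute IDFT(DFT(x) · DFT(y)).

(x ⊛ y)[n] = Σ(m=0 to 4) x[m] · y[(n-m) mod 5]

Computing each output sample:
(x ⊛ y)[0] = 0
(x ⊛ y)[1] = -2
(x ⊛ y)[2] = 0
(x ⊛ y)[3] = 0
(x ⊛ y)[4] = 0

x ⊛ y = [0, -2, 0, 0, 0]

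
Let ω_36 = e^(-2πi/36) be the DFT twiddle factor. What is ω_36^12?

ω_36^12 = e^(-2πi·12/36)
= cos(-2π·12/36) + i·sin(-2π·12/36)
= cos(-24π/36) + i·sin(-24π/36)

ω_36^12 = cos(-24π/36) + i·sin(-24π/36) = -0.5000-0.8660i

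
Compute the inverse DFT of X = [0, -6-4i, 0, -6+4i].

x[n] = (1/4) Σ(k=0 to 3) X[k] · e^(2πikn/4)

Computing each x[n]:
x[0] = -3
x[1] = 2
x[2] = 3
x[3] = -2

x = [-3, 2, 3, -2]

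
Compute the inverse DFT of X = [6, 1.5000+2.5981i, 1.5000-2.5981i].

x[n] = (1/3) Σ(k=0 to 2) X[k] · e^(2πikn/3)

Computing each x[n]:
x[0] = 3
x[1] = 0
x[2] = 3

x = [3, 0, 3]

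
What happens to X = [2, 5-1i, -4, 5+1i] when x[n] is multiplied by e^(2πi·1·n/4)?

Modulation property: DFT(ω_4^(-1n)·x[n]) = X[(k-1) mod 4], so circularly shift X by 1 positions.

X[k-1] = [5+1i, 2, 5-1i, -4]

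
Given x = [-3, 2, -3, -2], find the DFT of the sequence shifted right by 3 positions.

Time shift by 3: X_shifted[k] = ω_4^(3k) · X[k]
Shifted x = [2, -3, -2, -3]

DFT(x[n-3]) = [-6, 4, 6, 4]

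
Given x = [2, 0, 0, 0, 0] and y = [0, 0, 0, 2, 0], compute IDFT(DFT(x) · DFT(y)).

(x ⊛ y)[n] = Σ(m=0 to 4) x[m] · y[(n-m) mod 5]

Computing each output sample:
(x ⊛ y)[0] = 0
(x ⊛ y)[1] = 0
(x ⊛ y)[2] = 0
(x ⊛ y)[3] = 4
(x ⊛ y)[4] = 0

x ⊛ y = [0, 0, 0, 4, 0]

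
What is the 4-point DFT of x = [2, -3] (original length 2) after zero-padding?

Original 2-point DFT: [-1, 5]
Zero-padded 4-point DFT provides frequency interpolation.

DFT_4([x, 0, ...]) = [-1, 2+3i, 5, 2-3i]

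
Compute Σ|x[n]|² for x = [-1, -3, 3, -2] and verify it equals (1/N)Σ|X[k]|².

Time domain:
Σ|x[n]|² = |-1|² + |-3|² + |3|² + |-2|² = 23.0000

Frequency domain:
(1/4)Σ|X[k]|² = (1/4)(|-3|² + |-4+1i|² + |7|² + |-4-1i|²) = (1/4)·92.0000 = 23.0000

Both sides agree, confirming Parseval's theorem.

Σ|x[n]|² = (1/N)Σ|X[k]|² = 23.0000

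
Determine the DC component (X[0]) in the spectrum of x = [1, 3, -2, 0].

X[0] = Σ(n=0 to 3) x[n] · ω_4^0 = Σ x[n]
= (1) + (3) + (-2) + (0)

X[0] = 2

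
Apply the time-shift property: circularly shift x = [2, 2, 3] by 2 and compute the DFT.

Time shift by 2: X_shifted[k] = ω_3^(2k) · X[k]
Shifted x = [2, 3, 2]

DFT(x[n-2]) = [7, -0.5000-0.8660i, -0.5000+0.8660i]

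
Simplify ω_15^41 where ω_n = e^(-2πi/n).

Since ω_15^15 = 1, powers reduce modulo 15.
41 mod 15 = 11
So ω_15^41 = ω_15^11 = e^(-2πi·11/15)

ω_15^41 = ω_15^11 = -0.1045+0.9945i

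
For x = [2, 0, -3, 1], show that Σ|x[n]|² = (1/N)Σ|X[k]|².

Time domain:
Σ|x[n]|² = |2|² + |0|² + |-3|² + |1|² = 14.0000

Frequency domain:
(1/4)Σ|X[k]|² = (1/4)(|0|² + |5+1i|² + |-2|² + |5-1i|²) = (1/4)·56.0000 = 14.0000

Both sides agree, confirming Parseval's theorem.

Σ|x[n]|² = (1/N)Σ|X[k]|² = 14.0000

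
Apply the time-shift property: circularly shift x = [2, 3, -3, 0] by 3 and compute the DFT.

Time shift by 3: X_shifted[k] = ω_4^(3k) · X[k]
Shifted x = [3, -3, 0, 2]

DFT(x[n-3]) = [2, 3+5i, 4, 3-5i]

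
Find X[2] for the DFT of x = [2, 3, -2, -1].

X[2] = Σ(n=0 to 3) x[n] · ω_4^(2n) where ω_4 = e^(-2πi/4)
= (2)·ω_4^0 + (3)·ω_4^2 + (-2)·ω_4^4 + (-1)·ω_4^6

X[2] = -2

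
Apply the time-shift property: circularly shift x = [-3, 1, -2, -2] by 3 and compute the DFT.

Time shift by 3: X_shifted[k] = ω_4^(3k) · X[k]
Shifted x = [1, -2, -2, -3]

DFT(x[n-3]) = [-6, 3-1i, 4, 3+1i]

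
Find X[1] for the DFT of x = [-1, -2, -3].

X[1] = Σ(n=0 to 2) x[n] · ω_3^(1n) where ω_3 = e^(-2πi/3)
= (-1)·ω_3^0 + (-2)·ω_3^1 + (-3)·ω_3^2

X[1] = 1.5000-0.8660i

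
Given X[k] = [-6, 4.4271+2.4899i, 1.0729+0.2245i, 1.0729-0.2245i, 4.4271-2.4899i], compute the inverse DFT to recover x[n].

x[n] = (1/5) Σ(k=0 to 4) X[k] · e^(2πikn/5)

Computing each x[n]:
x[0] = 1
x[1] = -2
x[2] = -3
x[3] = -2
x[4] = 0

x = [1, -2, -3, -2, 0]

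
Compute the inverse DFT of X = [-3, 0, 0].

x[n] = (1/3) Σ(k=0 to 2) X[k] · e^(2πikn/3)

Computing each x[n]:
x[0] = -1
x[1] = -1
x[2] = -1

x = [-1, -1, -1]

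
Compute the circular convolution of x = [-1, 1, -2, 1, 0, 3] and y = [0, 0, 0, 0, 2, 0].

(x ⊛ y)[n] = Σ(m=0 to 5) x[m] · y[(n-m) mod 6]

Computing each output sample:
(x ⊛ y)[0] = -4
(x ⊛ y)[1] = 2
(x ⊛ y)[2] = 0
(x ⊛ y)[3] = 6
(x ⊛ y)[4] = -2
(x ⊛ y)[5] = 2

x ⊛ y = [-4, 2, 0, 6, -2, 2]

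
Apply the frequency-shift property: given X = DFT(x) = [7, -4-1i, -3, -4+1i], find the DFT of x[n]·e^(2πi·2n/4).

Modulation property: DFT(ω_4^(-2n)·x[n]) = X[(k-2) mod 4], so circularly shift X by 2 positions.

X[k-2] = [-3, -4+1i, 7, -4-1i]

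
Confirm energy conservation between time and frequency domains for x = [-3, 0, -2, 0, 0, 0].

Time domain:
Σ|x[n]|² = |-3|² + |0|² + |-2|² + |0|² + |0|² + |0|² = 13.0000

Frequency domain:
(1/6)Σ|X[k]|² = (1/6)(|-5|² + |-2.0000+1.7321i|² + |-2.0000-1.7321i|² + |-5|² + |-2.0000+1.7321i|² + |-2.0000-1.7321i|²) = (1/6)·78.0000 = 13.0000

Both sides agree, confirming Parseval's theorem.

Σ|x[n]|² = (1/N)Σ|X[k]|² = 13.0000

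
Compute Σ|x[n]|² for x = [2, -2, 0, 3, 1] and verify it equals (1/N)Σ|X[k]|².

Time domain:
Σ|x[n]|² = |2|² + |-2|² + |0|² + |3|² + |1|² = 18.0000

Frequency domain:
(1/5)Σ|X[k]|² = (1/5)(|4|² + |-0.7361+4.6165i|² + |3.7361-1.0898i|² + |3.7361+1.0898i|² + |-0.7361-4.6165i|²) = (1/5)·90.0000 = 18.0000

Both sides agree, confirming Parseval's theorem.

Σ|x[n]|² = (1/N)Σ|X[k]|² = 18.0000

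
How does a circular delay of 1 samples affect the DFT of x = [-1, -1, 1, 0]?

Time shift by 1: X_shifted[k] = ω_4^(1k) · X[k]
Shifted x = [0, -1, -1, 1]

DFT(x[n-1]) = [-1, 1+2i, -1, 1-2i]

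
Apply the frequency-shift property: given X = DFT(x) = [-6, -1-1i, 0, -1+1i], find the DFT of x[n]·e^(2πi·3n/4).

Modulation property: DFT(ω_4^(-3n)·x[n]) = X[(k-3) mod 4], so circularly shift X by 3 positions.

X[k-3] = [-1-1i, 0, -1+1i, -6]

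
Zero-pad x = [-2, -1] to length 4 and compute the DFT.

Original 2-point DFT: [-3, -1]
Zero-padded 4-point DFT provides frequency interpolation.

DFT_4([x, 0, ...]) = [-3, -2+1i, -1, -2-1i]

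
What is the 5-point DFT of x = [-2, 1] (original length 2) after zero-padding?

Original 2-point DFT: [-1, -3]
Zero-padded 5-point DFT provides frequency interpolation.

DFT_5([x, 0, ...]) = [-1, -1.6910-0.9511i, -2.8090-0.5878i, -2.8090+0.5878i, -1.6910+0.9511i]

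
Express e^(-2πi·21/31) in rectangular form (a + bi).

ω_31^21 = e^(-2πi·21/31)
= cos(-2π·21/31) + i·sin(-2π·21/31)
= cos(-42π/31) + i·sin(-42π/31)

ω_31^21 = cos(-42π/31) + i·sin(-42π/31) = -0.4404+0.8978i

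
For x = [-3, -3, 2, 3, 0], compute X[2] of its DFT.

X[2] = Σ(n=0 to 4) x[n] · ω_5^(2n) where ω_5 = e^(-2πi/5)
= (-3)·ω_5^0 + (-3)·ω_5^2 + (2)·ω_5^4 + (3)·ω_5^6 + (0)·ω_5^8

X[2] = 0.9721+0.8123i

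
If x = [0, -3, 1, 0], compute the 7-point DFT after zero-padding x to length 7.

Original 4-point DFT: [-2, -1+3i, 4, -1-3i]
Zero-padded 7-point DFT provides frequency interpolation.

DFT_7([x, 0, ...]) = [-2, -2.0930+1.3706i, -0.2334+3.3587i, 3.3264+2.0835i, 3.3264-2.0835i, -0.2334-3.3587i, -2.0930-1.3706i]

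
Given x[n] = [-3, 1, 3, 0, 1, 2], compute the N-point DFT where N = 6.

X[k] = Σ(n=0 to 5) x[n] · ω_6^(nk)
where ω_6 = e^(-2πi/6)

Computing each X[k]:
X[0] = 4
X[1] = -3.5000-0.8660i
X[2] = -6.5000+2.5981i
X[3] = -2
X[4] = -6.5000-2.5981i
X[5] = -3.5000+0.8660i

X = [4, -3.5000-0.8660i, -6.5000+2.5981i, -2, -6.5000-2.5981i, -3.5000+0.8660i]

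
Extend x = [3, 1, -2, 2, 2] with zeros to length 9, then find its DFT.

Original 5-point DFT: [6, 3.9271+3.3022i, 0.5729-3.2164i, 0.5729+3.2164i, 3.9271-3.3022i]
Zero-padded 9-point DFT provides frequency interpolation.

DFT_9([x, 0, ...]) = [6, 0.5394-1.0893i, 5.5851+2.7169i, 4.5000-4.3301i, -0.1245-1.3900i, -0.1245+1.3900i, 4.5000+4.3301i, 5.5851-2.7169i, 0.5394+1.0893i]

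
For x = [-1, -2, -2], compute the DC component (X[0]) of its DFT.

X[0] = Σ(n=0 to 2) x[n] · ω_3^0 = Σ x[n]
= (-1) + (-2) + (-2)

X[0] = -5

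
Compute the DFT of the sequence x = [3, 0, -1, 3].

X[k] = Σ(n=0 to 3) x[n] · ω_4^(nk)
where ω_4 = e^(-2πi/4)

Computing each X[k]:
X[0] = 5
X[1] = 4+3i
X[2] = -1
X[3] = 4-3i

X = [5, 4+3i, -1, 4-3i]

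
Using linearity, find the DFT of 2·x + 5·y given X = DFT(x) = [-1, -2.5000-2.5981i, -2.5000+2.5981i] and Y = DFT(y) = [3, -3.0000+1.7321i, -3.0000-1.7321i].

By linearity: DFT(2x + 5y) = 2·DFT(x) + 5·DFT(y)
= 2·[-1, -2.5000-2.5981i, -2.5000+2.5981i] + 5·[3, -3.0000+1.7321i, -3.0000-1.7321i]

Computing element-wise:
Z[0] = 2·(-1) + 5·(3) = 13
Z[1] = 2·(-2.5000-2.5981i) + 5·(-3.0000+1.7321i) = -20.0000+3.4643i
Z[2] = 2·(-2.5000+2.5981i) + 5·(-3.0000-1.7321i) = -20.0000-3.4643i

DFT(2x + 5y) = 2·X + 5·Y = [13, -20.0000+3.4643i, -20.0000-3.4643i]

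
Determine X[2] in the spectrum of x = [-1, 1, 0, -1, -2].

X[2] = Σ(n=0 to 4) x[n] · ω_5^(2n) where ω_5 = e^(-2πi/5)
= (-1)·ω_5^0 + (1)·ω_5^2 + (0)·ω_5^4 + (-1)·ω_5^6 + (-2)·ω_5^8

X[2] = -0.5000-0.8123i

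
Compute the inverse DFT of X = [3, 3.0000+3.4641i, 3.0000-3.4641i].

x[n] = (1/3) Σ(k=0 to 2) X[k] · e^(2πikn/3)

Computing each x[n]:
x[0] = 3
x[1] = -2
x[2] = 2

x = [3, -2, 2]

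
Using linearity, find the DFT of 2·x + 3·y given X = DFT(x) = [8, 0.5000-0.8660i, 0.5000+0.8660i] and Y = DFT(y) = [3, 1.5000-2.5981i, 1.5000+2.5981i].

By linearity: DFT(2x + 3y) = 2·DFT(x) + 3·DFT(y)
= 2·[8, 0.5000-0.8660i, 0.5000+0.8660i] + 3·[3, 1.5000-2.5981i, 1.5000+2.5981i]

Computing element-wise:
Z[0] = 2·(8) + 3·(3) = 25
Z[1] = 2·(0.5000-0.8660i) + 3·(1.5000-2.5981i) = 5.5000-9.5263i
Z[2] = 2·(0.5000+0.8660i) + 3·(1.5000+2.5981i) = 5.5000+9.5263i

DFT(2x + 3y) = 2·X + 3·Y = [25, 5.5000-9.5263i, 5.5000+9.5263i]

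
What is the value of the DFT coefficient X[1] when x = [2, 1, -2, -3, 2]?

X[1] = Σ(n=0 to 4) x[n] · ω_5^(1n) where ω_5 = e^(-2πi/5)
= (2)·ω_5^0 + (1)·ω_5^1 + (-2)·ω_5^2 + (-3)·ω_5^3 + (2)·ω_5^4

X[1] = 6.9721+0.3633i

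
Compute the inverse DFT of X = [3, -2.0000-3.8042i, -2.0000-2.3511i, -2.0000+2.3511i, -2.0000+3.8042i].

x[n] = (1/5) Σ(k=0 to 4) X[k] · e^(2πikn/5)

Computing each x[n]:
x[0] = -1
x[1] = 3
x[2] = 1
x[3] = 1
x[4] = -1

x = [-1, 3, 1, 1, -1]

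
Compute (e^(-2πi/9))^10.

Since ω_9^9 = 1, powers reduce modulo 9.
10 mod 9 = 1
So ω_9^10 = ω_9^1 = e^(-2πi·1/9)

ω_9^10 = ω_9^1 = 0.7660-0.6428i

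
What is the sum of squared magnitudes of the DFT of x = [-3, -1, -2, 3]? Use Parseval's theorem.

Parseval: Σ|x[n]|² = (1/N)Σ|X[k]|², so Σ|X[k]|² = N·Σ|x[n]|² = 4·23.0000

Σ|X[k]|² = N·Σ|x[n]|² = 4·23.0000 = 92.0000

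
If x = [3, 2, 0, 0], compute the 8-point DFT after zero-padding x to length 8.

Original 4-point DFT: [5, 3-2i, 1, 3+2i]
Zero-padded 8-point DFT provides frequency interpolation.

DFT_8([x, 0, ...]) = [5, 4.4142-1.4142i, 3-2i, 1.5858-1.4142i, 1, 1.5858+1.4142i, 3+2i, 4.4142+1.4142i]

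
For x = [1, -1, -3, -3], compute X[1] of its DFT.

X[1] = Σ(n=0 to 3) x[n] · ω_4^(1n) where ω_4 = e^(-2πi/4)
= (1)·ω_4^0 + (-1)·ω_4^1 + (-3)·ω_4^2 + (-3)·ω_4^3

X[1] = 4-2i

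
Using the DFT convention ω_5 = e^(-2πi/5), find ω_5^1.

ω_5^1 = e^(-2πi·1/5)
= cos(-2π·1/5) + i·sin(-2π·1/5)
= cos(-2π/5) + i·sin(-2π/5)

ω_5^1 = cos(-2π/5) + i·sin(-2π/5) = 0.3090-0.9511i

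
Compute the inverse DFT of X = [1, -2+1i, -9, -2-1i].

x[n] = (1/4) Σ(k=0 to 3) X[k] · e^(2πikn/4)

Computing each x[n]:
x[0] = -3
x[1] = 2
x[2] = -1
x[3] = 3

x = [-3, 2, -1, 3]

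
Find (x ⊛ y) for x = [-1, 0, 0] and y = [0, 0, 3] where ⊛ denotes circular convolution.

(x ⊛ y)[n] = Σ(m=0 to 2) x[m] · y[(n-m) mod 3]

Computing each output sample:
(x ⊛ y)[0] = 0
(x ⊛ y)[1] = 0
(x ⊛ y)[2] = -3

x ⊛ y = [0, 0, -3]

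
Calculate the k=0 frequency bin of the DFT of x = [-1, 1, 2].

X[0] = Σ(n=0 to 2) x[n] · ω_3^0 = Σ x[n]
= (-1) + (1) + (2)

X[0] = 2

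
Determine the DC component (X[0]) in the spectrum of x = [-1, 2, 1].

X[0] = Σ(n=0 to 2) x[n] · ω_3^0 = Σ x[n]
= (-1) + (2) + (1)

X[0] = 2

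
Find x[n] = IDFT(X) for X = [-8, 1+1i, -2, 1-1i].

x[n] = (1/4) Σ(k=0 to 3) X[k] · e^(2πikn/4)

Computing each x[n]:
x[0] = -2
x[1] = -2
x[2] = -3
x[3] = -1

x = [-2, -2, -3, -1]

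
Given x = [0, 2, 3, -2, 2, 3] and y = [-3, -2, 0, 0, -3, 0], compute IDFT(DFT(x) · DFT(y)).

(x ⊛ y)[n] = Σ(m=0 to 5) x[m] · y[(n-m) mod 6]

Computing each output sample:
(x ⊛ y)[0] = -15
(x ⊛ y)[1] = 0
(x ⊛ y)[2] = -19
(x ⊛ y)[3] = -9
(x ⊛ y)[4] = -2
(x ⊛ y)[5] = -19

x ⊛ y = [-15, 0, -19, -9, -2, -19]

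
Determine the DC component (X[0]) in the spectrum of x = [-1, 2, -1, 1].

X[0] = Σ(n=0 to 3) x[n] · ω_4^0 = Σ x[n]
= (-1) + (2) + (-1) + (1)

X[0] = 1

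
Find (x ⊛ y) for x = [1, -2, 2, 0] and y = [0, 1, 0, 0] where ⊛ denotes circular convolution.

(x ⊛ y)[n] = Σ(m=0 to 3) x[m] · y[(n-m) mod 4]

Computing each output sample:
(x ⊛ y)[0] = 0
(x ⊛ y)[1] = 1
(x ⊛ y)[2] = -2
(x ⊛ y)[3] = 2

x ⊛ y = [0, 1, -2, 2]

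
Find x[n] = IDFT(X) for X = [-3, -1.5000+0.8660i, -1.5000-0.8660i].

x[n] = (1/3) Σ(k=0 to 2) X[k] · e^(2πikn/3)

Computing each x[n]:
x[0] = -2
x[1] = -1
x[2] = 0

x = [-2, -1, 0]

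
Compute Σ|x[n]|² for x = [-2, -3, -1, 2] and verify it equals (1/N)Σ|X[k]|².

Time domain:
Σ|x[n]|² = |-2|² + |-3|² + |-1|² + |2|² = 18.0000

Frequency domain:
(1/4)Σ|X[k]|² = (1/4)(|-4|² + |-1+5i|² + |-2|² + |-1-5i|²) = (1/4)·72.0000 = 18.0000

Both sides agree, confirming Parseval's theorem.

Σ|x[n]|² = (1/N)Σ|X[k]|² = 18.0000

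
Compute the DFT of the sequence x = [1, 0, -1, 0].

X[k] = Σ(n=0 to 3) x[n] · ω_4^(nk)
where ω_4 = e^(-2πi/4)

Computing each X[k]:
X[0] = 0
X[1] = 2
X[2] = 0
X[3] = 2

X = [0, 2, 0, 2]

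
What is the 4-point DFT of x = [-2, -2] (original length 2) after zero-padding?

Original 2-point DFT: [-4, 0]
Zero-padded 4-point DFT provides frequency interpolation.

DFT_4([x, 0, ...]) = [-4, -2+2i, 0, -2-2i]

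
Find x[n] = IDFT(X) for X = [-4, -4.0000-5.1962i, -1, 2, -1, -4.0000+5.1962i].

x[n] = (1/6) Σ(k=0 to 5) X[k] · e^(2πikn/6)

Computing each x[n]:
x[0] = -2
x[1] = 0
x[2] = 2
x[3] = 0
x[4] = -1
x[5] = -3

x = [-2, 0, 2, 0, -1, -3]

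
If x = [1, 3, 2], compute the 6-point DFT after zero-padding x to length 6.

Original 3-point DFT: [6, -1.5000-0.8660i, -1.5000+0.8660i]
Zero-padded 6-point DFT provides frequency interpolation.

DFT_6([x, 0, ...]) = [6, 1.5000-4.3301i, -1.5000-0.8660i, 0, -1.5000+0.8660i, 1.5000+4.3301i]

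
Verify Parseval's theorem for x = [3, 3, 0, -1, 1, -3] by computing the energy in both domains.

Time domain:
Σ|x[n]|² = |3|² + |3|² + |0|² + |-1|² + |1|² + |-3|² = 29.0000

Frequency domain:
(1/6)Σ|X[k]|² = (1/6)(|3|² + |3.5000-4.3301i|² + |1.5000-6.0622i|² + |5|² + |1.5000+6.0622i|² + |3.5000+4.3301i|²) = (1/6)·174.0000 = 29.0000

Both sides agree, confirming Parseval's theorem.

Σ|x[n]|² = (1/N)Σ|X[k]|² = 29.0000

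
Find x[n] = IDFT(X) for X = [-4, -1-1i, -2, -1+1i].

x[n] = (1/4) Σ(k=0 to 3) X[k] · e^(2πikn/4)

Computing each x[n]:
x[0] = -2
x[1] = 0
x[2] = -1
x[3] = -1

x = [-2, 0, -1, -1]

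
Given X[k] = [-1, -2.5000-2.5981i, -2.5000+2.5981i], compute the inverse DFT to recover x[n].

x[n] = (1/3) Σ(k=0 to 2) X[k] · e^(2πikn/3)

Computing each x[n]:
x[0] = -2
x[1] = 2
x[2] = -1

x = [-2, 2, -1]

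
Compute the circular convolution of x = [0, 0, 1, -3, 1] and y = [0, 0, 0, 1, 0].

(x ⊛ y)[n] = Σ(m=0 to 4) x[m] · y[(n-m) mod 5]

Computing each output sample:
(x ⊛ y)[0] = 1
(x ⊛ y)[1] = -3
(x ⊛ y)[2] = 1
(x ⊛ y)[3] = 0
(x ⊛ y)[4] = 0

x ⊛ y = [1, -3, 1, 0, 0]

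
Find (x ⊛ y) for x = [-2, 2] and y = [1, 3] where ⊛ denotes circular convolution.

(x ⊛ y)[n] = Σ(m=0 to 1) x[m] · y[(n-m) mod 2]

Computing each output sample:
(x ⊛ y)[0] = 4
(x ⊛ y)[1] = -4

x ⊛ y = [4, -4]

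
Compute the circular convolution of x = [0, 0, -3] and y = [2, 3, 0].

(x ⊛ y)[n] = Σ(m=0 to 2) x[m] · y[(n-m) mod 3]

Computing each output sample:
(x ⊛ y)[0] = -9
(x ⊛ y)[1] = 0
(x ⊛ y)[2] = -6

x ⊛ y = [-9, 0, -6]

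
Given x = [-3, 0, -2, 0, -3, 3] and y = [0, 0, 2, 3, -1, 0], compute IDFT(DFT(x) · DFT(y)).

(x ⊛ y)[n] = Σ(m=0 to 5) x[m] · y[(n-m) mod 6]

Computing each output sample:
(x ⊛ y)[0] = -4
(x ⊛ y)[1] = -3
(x ⊛ y)[2] = 6
(x ⊛ y)[3] = -12
(x ⊛ y)[4] = -1
(x ⊛ y)[5] = -6

x ⊛ y = [-4, -3, 6, -12, -1, -6]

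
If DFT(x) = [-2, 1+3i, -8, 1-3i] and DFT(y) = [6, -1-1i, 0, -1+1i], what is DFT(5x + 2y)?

By linearity: DFT(5x + 2y) = 5·DFT(x) + 2·DFT(y)
= 5·[-2, 1+3i, -8, 1-3i] + 2·[6, -1-1i, 0, -1+1i]

Computing element-wise:
Z[0] = 5·(-2) + 2·(6) = 2
Z[1] = 5·(1+3i) + 2·(-1-1i) = 3+13i
Z[2] = 5·(-8) + 2·(0) = -40
Z[3] = 5·(1-3i) + 2·(-1+1i) = 3-13i

DFT(5x + 2y) = 5·X + 2·Y = [2, 3+13i, -40, 3-13i]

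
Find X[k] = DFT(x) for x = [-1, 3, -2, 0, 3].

X[k] = Σ(n=0 to 4) x[n] · ω_5^(nk)
where ω_5 = e^(-2πi/5)

Computing each X[k]:
X[0] = 3
X[1] = 2.4721+1.1756i
X[2] = -6.4721-1.9021i
X[3] = -6.4721+1.9021i
X[4] = 2.4721-1.1756i

X = [3, 2.4721+1.1756i, -6.4721-1.9021i, -6.4721+1.9021i, 2.4721-1.1756i]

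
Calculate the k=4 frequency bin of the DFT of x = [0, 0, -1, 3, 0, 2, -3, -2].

X[4] = Σ(n=0 to 7) x[n] · ω_8^(4n) where ω_8 = e^(-2πi/8)
= (0)·ω_8^0 + (0)·ω_8^4 + (-1)·ω_8^8 + (3)·ω_8^12 + (0)·ω_8^16 + (2)·ω_8^20 + (-3)·ω_8^24 + (-2)·ω_8^28

X[4] = -7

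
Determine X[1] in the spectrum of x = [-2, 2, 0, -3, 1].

X[1] = Σ(n=0 to 4) x[n] · ω_5^(1n) where ω_5 = e^(-2πi/5)
= (-2)·ω_5^0 + (2)·ω_5^1 + (0)·ω_5^2 + (-3)·ω_5^3 + (1)·ω_5^4

X[1] = 1.3541-2.7144i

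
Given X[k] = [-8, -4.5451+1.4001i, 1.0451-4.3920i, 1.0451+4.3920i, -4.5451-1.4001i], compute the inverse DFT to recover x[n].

x[n] = (1/5) Σ(k=0 to 4) X[k] · e^(2πikn/5)

Computing each x[n]:
x[0] = -3
x[1] = -2
x[2] = -2
x[3] = 2
x[4] = -3

x = [-3, -2, -2, 2, -3]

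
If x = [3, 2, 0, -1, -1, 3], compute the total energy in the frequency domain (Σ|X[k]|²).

Parseval: Σ|x[n]|² = (1/N)Σ|X[k]|², so Σ|X[k]|² = N·Σ|x[n]|² = 6·24.0000

Σ|X[k]|² = N·Σ|x[n]|² = 6·24.0000 = 144.0000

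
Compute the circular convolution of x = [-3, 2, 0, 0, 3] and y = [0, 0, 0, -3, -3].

(x ⊛ y)[n] = Σ(m=0 to 4) x[m] · y[(n-m) mod 5]

Computing each output sample:
(x ⊛ y)[0] = -6
(x ⊛ y)[1] = 0
(x ⊛ y)[2] = -9
(x ⊛ y)[3] = 0
(x ⊛ y)[4] = 3

x ⊛ y = [-6, 0, -9, 0, 3]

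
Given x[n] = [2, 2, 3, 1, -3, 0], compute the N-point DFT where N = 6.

X[k] = Σ(n=0 to 5) x[n] · ω_6^(nk)
where ω_6 = e^(-2πi/6)

Computing each X[k]:
X[0] = 5
X[1] = 2.0000-6.9282i
X[2] = 2.0000+3.4641i
X[3] = -1
X[4] = 2.0000-3.4641i
X[5] = 2.0000+6.9282i

X = [5, 2.0000-6.9282i, 2.0000+3.4641i, -1, 2.0000-3.4641i, 2.0000+6.9282i]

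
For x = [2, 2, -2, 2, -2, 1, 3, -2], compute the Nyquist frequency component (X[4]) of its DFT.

X[4] = Σ(n=0 to 7) x[n] · ω_8^(4n) where ω_8 = e^(-2πi/8)
= (2)·ω_8^0 + (2)·ω_8^4 + (-2)·ω_8^8 + (2)·ω_8^12 + (-2)·ω_8^16 + (1)·ω_8^20 + (3)·ω_8^24 + (-2)·ω_8^28

X[4] = -2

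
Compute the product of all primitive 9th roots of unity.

The primitive 9th roots of unity are ω_9^k for k coprime to 9: k ∈ {1, 2, 4, 5, 7, 8}
Their product equals the constant term of the cyclotomic polynomial Φ_9(x) up to sign.
For n ≥ 3, the product of all primitive nth roots of unity is 1. (For n=1 it is 1; for n=2 it is -1.)

1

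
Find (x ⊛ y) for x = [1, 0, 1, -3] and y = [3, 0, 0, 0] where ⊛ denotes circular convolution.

(x ⊛ y)[n] = Σ(m=0 to 3) x[m] · y[(n-m) mod 4]

Computing each output sample:
(x ⊛ y)[0] = 3
(x ⊛ y)[1] = 0
(x ⊛ y)[2] = 3
(x ⊛ y)[3] = -9

x ⊛ y = [3, 0, 3, -9]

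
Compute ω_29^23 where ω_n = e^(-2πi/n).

ω_29^23 = e^(-2πi·23/29)
= cos(-2π·23/29) + i·sin(-2π·23/29)
= cos(-46π/29) + i·sin(-46π/29)

ω_29^23 = cos(-46π/29) + i·sin(-46π/29) = 0.2675+0.9635i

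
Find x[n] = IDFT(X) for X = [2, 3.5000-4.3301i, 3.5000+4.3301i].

x[n] = (1/3) Σ(k=0 to 2) X[k] · e^(2πikn/3)

Computing each x[n]:
x[0] = 3
x[1] = 2
x[2] = -3

x = [3, 2, -3]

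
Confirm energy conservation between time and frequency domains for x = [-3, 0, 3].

Time domain:
Σ|x[n]|² = |-3|² + |0|² + |3|² = 18.0000

Frequency domain:
(1/3)Σ|X[k]|² = (1/3)(|0|² + |-4.5000+2.5981i|² + |-4.5000-2.5981i|²) = (1/3)·54.0000 = 18.0000

Both sides agree, confirming Parseval's theorem.

Σ|x[n]|² = (1/N)Σ|X[k]|² = 18.0000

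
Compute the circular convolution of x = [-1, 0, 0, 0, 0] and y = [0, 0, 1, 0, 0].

(x ⊛ y)[n] = Σ(m=0 to 4) x[m] · y[(n-m) mod 5]

Computing each output sample:
(x ⊛ y)[0] = 0
(x ⊛ y)[1] = 0
(x ⊛ y)[2] = -1
(x ⊛ y)[3] = 0
(x ⊛ y)[4] = 0

x ⊛ y = [0, 0, -1, 0, 0]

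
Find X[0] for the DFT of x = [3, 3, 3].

X[0] = Σ(n=0 to 2) x[n] · ω_3^0 = Σ x[n]
= (3) + (3) + (3)

X[0] = 9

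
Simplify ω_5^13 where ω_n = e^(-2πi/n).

Since ω_5^5 = 1, powers reduce modulo 5.
13 mod 5 = 3
So ω_5^13 = ω_5^3 = e^(-2πi·3/5)

ω_5^13 = ω_5^3 = -0.8090+0.5878i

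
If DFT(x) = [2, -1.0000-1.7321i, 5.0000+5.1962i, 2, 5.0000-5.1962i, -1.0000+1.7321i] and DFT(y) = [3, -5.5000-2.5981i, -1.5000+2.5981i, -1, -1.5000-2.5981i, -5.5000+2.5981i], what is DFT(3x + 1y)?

By linearity: DFT(3x + 1y) = 3·DFT(x) + 1·DFT(y)
= 3·[2, -1.0000-1.7321i, 5.0000+5.1962i, 2, 5.0000-5.1962i, -1.0000+1.7321i] + 1·[3, -5.5000-2.5981i, -1.5000+2.5981i, -1, -1.5000-2.5981i, -5.5000+2.5981i]

Computing element-wise:
Z[0] = 3·(2) + 1·(3) = 9
Z[1] = 3·(-1.0000-1.7321i) + 1·(-5.5000-2.5981i) = -8.5000-7.7944i
Z[2] = 3·(5.0000+5.1962i) + 1·(-1.5000+2.5981i) = 13.5000+18.1867i
Z[3] = 3·(2) + 1·(-1) = 5
Z[4] = 3·(5.0000-5.1962i) + 1·(-1.5000-2.5981i) = 13.5000-18.1867i
Z[5] = 3·(-1.0000+1.7321i) + 1·(-5.5000+2.5981i) = -8.5000+7.7944i

DFT(3x + 1y) = 3·X + 1·Y = [9, -8.5000-7.7944i, 13.5000+18.1867i, 5, 13.5000-18.1867i, -8.5000+7.7944i]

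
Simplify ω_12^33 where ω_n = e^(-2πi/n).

Since ω_12^12 = 1, powers reduce modulo 12.
33 mod 12 = 9
So ω_12^33 = ω_12^9 = e^(-2πi·9/12)

ω_12^33 = ω_12^9 = 1i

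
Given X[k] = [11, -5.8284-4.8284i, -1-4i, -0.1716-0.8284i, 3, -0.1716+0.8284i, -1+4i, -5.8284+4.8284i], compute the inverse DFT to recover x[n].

x[n] = (1/8) Σ(k=0 to 7) X[k] · e^(2πikn/8)

Computing each x[n]:
x[0] = 0
x[1] = 2
x[2] = 3
x[3] = 2
x[4] = 3
x[5] = 2
x[6] = 1
x[7] = -2

x = [0, 2, 3, 2, 3, 2, 1, -2]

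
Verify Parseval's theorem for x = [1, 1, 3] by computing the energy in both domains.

Time domain:
Σ|x[n]|² = |1|² + |1|² + |3|² = 11.0000

Frequency domain:
(1/3)Σ|X[k]|² = (1/3)(|5|² + |-1.0000+1.7321i|² + |-1.0000-1.7321i|²) = (1/3)·33.0000 = 11.0000

Both sides agree, confirming Parseval's theorem.

Σ|x[n]|² = (1/N)Σ|X[k]|² = 11.0000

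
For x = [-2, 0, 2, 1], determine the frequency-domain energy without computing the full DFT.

Parseval: Σ|x[n]|² = (1/N)Σ|X[k]|², so Σ|X[k]|² = N·Σ|x[n]|² = 4·9.0000

Σ|X[k]|² = N·Σ|x[n]|² = 4·9.0000 = 36.0000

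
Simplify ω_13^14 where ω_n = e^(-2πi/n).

Since ω_13^13 = 1, powers reduce modulo 13.
14 mod 13 = 1
So ω_13^14 = ω_13^1 = e^(-2πi·1/13)

ω_13^14 = ω_13^1 = 0.8855-0.4647i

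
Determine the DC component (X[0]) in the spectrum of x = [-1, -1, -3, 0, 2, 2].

X[0] = Σ(n=0 to 5) x[n] · ω_6^0 = Σ x[n]
= (-1) + (-1) + (-3) + (0) + (2) + (2)

X[0] = -1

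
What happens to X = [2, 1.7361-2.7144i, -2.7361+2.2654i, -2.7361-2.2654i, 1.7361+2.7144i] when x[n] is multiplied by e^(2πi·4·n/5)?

Modulation property: DFT(ω_5^(-4n)·x[n]) = X[(k-4) mod 5], so circularly shift X by 4 positions.

X[k-4] = [1.7361-2.7144i, -2.7361+2.2654i, -2.7361-2.2654i, 1.7361+2.7144i, 2]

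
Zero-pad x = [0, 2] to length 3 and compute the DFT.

Original 2-point DFT: [2, -2]
Zero-padded 3-point DFT provides frequency interpolation.

DFT_3([x, 0, ...]) = [2, -1.0000-1.7321i, -1.0000+1.7321i]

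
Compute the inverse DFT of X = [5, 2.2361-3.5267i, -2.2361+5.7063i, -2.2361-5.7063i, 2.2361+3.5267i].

x[n] = (1/5) Σ(k=0 to 4) X[k] · e^(2πikn/5)

Computing each x[n]:
x[0] = 1
x[1] = 2
x[2] = 3
x[3] = -3
x[4] = 2

x = [1, 2, 3, -3, 2]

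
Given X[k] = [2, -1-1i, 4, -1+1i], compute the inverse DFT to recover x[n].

x[n] = (1/4) Σ(k=0 to 3) X[k] · e^(2πikn/4)

Computing each x[n]:
x[0] = 1
x[1] = 0
x[2] = 2
x[3] = -1

x = [1, 0, 2, -1]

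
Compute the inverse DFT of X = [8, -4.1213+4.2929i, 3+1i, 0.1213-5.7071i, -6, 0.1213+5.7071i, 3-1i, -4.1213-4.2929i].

x[n] = (1/8) Σ(k=0 to 7) X[k] · e^(2πikn/8)

Computing each x[n]:
x[0] = 0
x[1] = 1
x[2] = -3
x[3] = 3
x[4] = 2
x[5] = 2
x[6] = 2
x[7] = 1

x = [0, 1, -3, 3, 2, 2, 2, 1]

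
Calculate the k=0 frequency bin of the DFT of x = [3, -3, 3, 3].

X[0] = Σ(n=0 to 3) x[n] · ω_4^0 = Σ x[n]
= (3) + (-3) + (3) + (3)

X[0] = 6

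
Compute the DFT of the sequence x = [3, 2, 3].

X[k] = Σ(n=0 to 2) x[n] · ω_3^(nk)
where ω_3 = e^(-2πi/3)

Computing each X[k]:
X[0] = 8
X[1] = 0.5000+0.8660i
X[2] = 0.5000-0.8660i

X = [8, 0.5000+0.8660i, 0.5000-0.8660i]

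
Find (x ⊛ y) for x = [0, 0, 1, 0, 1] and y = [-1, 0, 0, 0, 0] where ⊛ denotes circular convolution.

(x ⊛ y)[n] = Σ(m=0 to 4) x[m] · y[(n-m) mod 5]

Computing each output sample:
(x ⊛ y)[0] = 0
(x ⊛ y)[1] = 0
(x ⊛ y)[2] = -1
(x ⊛ y)[3] = 0
(x ⊛ y)[4] = -1

x ⊛ y = [0, 0, -1, 0, -1]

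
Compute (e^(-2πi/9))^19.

Since ω_9^9 = 1, powers reduce modulo 9.
19 mod 9 = 1
So ω_9^19 = ω_9^1 = e^(-2πi·1/9)

ω_9^19 = ω_9^1 = 0.7660-0.6428i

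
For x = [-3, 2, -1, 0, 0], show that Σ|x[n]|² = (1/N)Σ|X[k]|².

Time domain:
Σ|x[n]|² = |-3|² + |2|² + |-1|² + |0|² + |0|² = 14.0000

Frequency domain:
(1/5)Σ|X[k]|² = (1/5)(|-2|² + |-1.5729-1.3143i|² + |-4.9271-2.1266i|² + |-4.9271+2.1266i|² + |-1.5729+1.3143i|²) = (1/5)·70.0000 = 14.0000

Both sides agree, confirming Parseval's theorem.

Σ|x[n]|² = (1/N)Σ|X[k]|² = 14.0000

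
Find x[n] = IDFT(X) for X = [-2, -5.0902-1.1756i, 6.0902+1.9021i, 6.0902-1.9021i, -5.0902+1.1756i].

x[n] = (1/5) Σ(k=0 to 4) X[k] · e^(2πikn/5)

Computing each x[n]:
x[0] = 0
x[1] = -3
x[2] = 3
x[3] = 1
x[4] = -3

x = [0, -3, 3, 1, -3]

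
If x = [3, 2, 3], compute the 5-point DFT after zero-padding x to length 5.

Original 3-point DFT: [8, 0.5000+0.8660i, 0.5000-0.8660i]
Zero-padded 5-point DFT provides frequency interpolation.

DFT_5([x, 0, ...]) = [8, 1.1910-3.6655i, 2.3090+1.6776i, 2.3090-1.6776i, 1.1910+3.6655i]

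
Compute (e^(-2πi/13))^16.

Since ω_13^13 = 1, powers reduce modulo 13.
16 mod 13 = 3
So ω_13^16 = ω_13^3 = e^(-2πi·3/13)

ω_13^16 = ω_13^3 = 0.1205-0.9927i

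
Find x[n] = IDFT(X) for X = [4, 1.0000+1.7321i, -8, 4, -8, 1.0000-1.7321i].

x[n] = (1/6) Σ(k=0 to 5) X[k] · e^(2πikn/6)

Computing each x[n]:
x[0] = -1
x[1] = 1
x[2] = 2
x[3] = -3
x[4] = 3
x[5] = 2

x = [-1, 1, 2, -3, 3, 2]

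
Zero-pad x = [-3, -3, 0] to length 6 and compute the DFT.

Original 3-point DFT: [-6, -1.5000+2.5981i, -1.5000-2.5981i]
Zero-padded 6-point DFT provides frequency interpolation.

DFT_6([x, 0, ...]) = [-6, -4.5000+2.5981i, -1.5000+2.5981i, 0, -1.5000-2.5981i, -4.5000-2.5981i]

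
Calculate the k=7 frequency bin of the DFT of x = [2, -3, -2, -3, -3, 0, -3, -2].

X[7] = Σ(n=0 to 7) x[n] · ω_8^(7n) where ω_8 = e^(-2πi/8)
= (2)·ω_8^0 + (-3)·ω_8^7 + (-2)·ω_8^14 + (-3)·ω_8^21 + (-3)·ω_8^28 + (0)·ω_8^35 + (-3)·ω_8^42 + (-2)·ω_8^49

X[7] = 3.5858-1.8284i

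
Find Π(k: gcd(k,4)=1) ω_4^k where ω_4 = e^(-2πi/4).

The primitive 4th roots of unity are ω_4^k for k coprime to 4: k ∈ {1, 3}
Their product equals the constant term of the cyclotomic polynomial Φ_4(x) up to sign.
For n ≥ 3, the product of all primitive nth roots of unity is 1. (For n=1 it is 1; for n=2 it is -1.)

1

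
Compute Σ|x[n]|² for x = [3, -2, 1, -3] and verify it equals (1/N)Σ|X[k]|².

Time domain:
Σ|x[n]|² = |3|² + |-2|² + |1|² + |-3|² = 23.0000

Frequency domain:
(1/4)Σ|X[k]|² = (1/4)(|-1|² + |2-1i|² + |9|² + |2+1i|²) = (1/4)·92.0000 = 23.0000

Both sides agree, confirming Parseval's theorem.

Σ|x[n]|² = (1/N)Σ|X[k]|² = 23.0000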